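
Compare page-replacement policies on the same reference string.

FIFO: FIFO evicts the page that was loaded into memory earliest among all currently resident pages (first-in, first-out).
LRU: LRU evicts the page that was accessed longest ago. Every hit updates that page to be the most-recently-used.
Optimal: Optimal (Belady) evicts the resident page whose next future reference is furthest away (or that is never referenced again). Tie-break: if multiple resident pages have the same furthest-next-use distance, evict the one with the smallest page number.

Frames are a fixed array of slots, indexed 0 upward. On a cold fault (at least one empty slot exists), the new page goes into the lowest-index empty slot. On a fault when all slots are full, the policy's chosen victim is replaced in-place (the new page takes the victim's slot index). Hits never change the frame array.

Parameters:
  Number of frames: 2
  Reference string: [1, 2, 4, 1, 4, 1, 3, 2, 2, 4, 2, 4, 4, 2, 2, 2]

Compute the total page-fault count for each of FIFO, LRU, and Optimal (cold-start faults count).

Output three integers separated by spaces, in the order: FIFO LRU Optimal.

Answer: 7 7 5

Derivation:
--- FIFO ---
  step 0: ref 1 -> FAULT, frames=[1,-] (faults so far: 1)
  step 1: ref 2 -> FAULT, frames=[1,2] (faults so far: 2)
  step 2: ref 4 -> FAULT, evict 1, frames=[4,2] (faults so far: 3)
  step 3: ref 1 -> FAULT, evict 2, frames=[4,1] (faults so far: 4)
  step 4: ref 4 -> HIT, frames=[4,1] (faults so far: 4)
  step 5: ref 1 -> HIT, frames=[4,1] (faults so far: 4)
  step 6: ref 3 -> FAULT, evict 4, frames=[3,1] (faults so far: 5)
  step 7: ref 2 -> FAULT, evict 1, frames=[3,2] (faults so far: 6)
  step 8: ref 2 -> HIT, frames=[3,2] (faults so far: 6)
  step 9: ref 4 -> FAULT, evict 3, frames=[4,2] (faults so far: 7)
  step 10: ref 2 -> HIT, frames=[4,2] (faults so far: 7)
  step 11: ref 4 -> HIT, frames=[4,2] (faults so far: 7)
  step 12: ref 4 -> HIT, frames=[4,2] (faults so far: 7)
  step 13: ref 2 -> HIT, frames=[4,2] (faults so far: 7)
  step 14: ref 2 -> HIT, frames=[4,2] (faults so far: 7)
  step 15: ref 2 -> HIT, frames=[4,2] (faults so far: 7)
  FIFO total faults: 7
--- LRU ---
  step 0: ref 1 -> FAULT, frames=[1,-] (faults so far: 1)
  step 1: ref 2 -> FAULT, frames=[1,2] (faults so far: 2)
  step 2: ref 4 -> FAULT, evict 1, frames=[4,2] (faults so far: 3)
  step 3: ref 1 -> FAULT, evict 2, frames=[4,1] (faults so far: 4)
  step 4: ref 4 -> HIT, frames=[4,1] (faults so far: 4)
  step 5: ref 1 -> HIT, frames=[4,1] (faults so far: 4)
  step 6: ref 3 -> FAULT, evict 4, frames=[3,1] (faults so far: 5)
  step 7: ref 2 -> FAULT, evict 1, frames=[3,2] (faults so far: 6)
  step 8: ref 2 -> HIT, frames=[3,2] (faults so far: 6)
  step 9: ref 4 -> FAULT, evict 3, frames=[4,2] (faults so far: 7)
  step 10: ref 2 -> HIT, frames=[4,2] (faults so far: 7)
  step 11: ref 4 -> HIT, frames=[4,2] (faults so far: 7)
  step 12: ref 4 -> HIT, frames=[4,2] (faults so far: 7)
  step 13: ref 2 -> HIT, frames=[4,2] (faults so far: 7)
  step 14: ref 2 -> HIT, frames=[4,2] (faults so far: 7)
  step 15: ref 2 -> HIT, frames=[4,2] (faults so far: 7)
  LRU total faults: 7
--- Optimal ---
  step 0: ref 1 -> FAULT, frames=[1,-] (faults so far: 1)
  step 1: ref 2 -> FAULT, frames=[1,2] (faults so far: 2)
  step 2: ref 4 -> FAULT, evict 2, frames=[1,4] (faults so far: 3)
  step 3: ref 1 -> HIT, frames=[1,4] (faults so far: 3)
  step 4: ref 4 -> HIT, frames=[1,4] (faults so far: 3)
  step 5: ref 1 -> HIT, frames=[1,4] (faults so far: 3)
  step 6: ref 3 -> FAULT, evict 1, frames=[3,4] (faults so far: 4)
  step 7: ref 2 -> FAULT, evict 3, frames=[2,4] (faults so far: 5)
  step 8: ref 2 -> HIT, frames=[2,4] (faults so far: 5)
  step 9: ref 4 -> HIT, frames=[2,4] (faults so far: 5)
  step 10: ref 2 -> HIT, frames=[2,4] (faults so far: 5)
  step 11: ref 4 -> HIT, frames=[2,4] (faults so far: 5)
  step 12: ref 4 -> HIT, frames=[2,4] (faults so far: 5)
  step 13: ref 2 -> HIT, frames=[2,4] (faults so far: 5)
  step 14: ref 2 -> HIT, frames=[2,4] (faults so far: 5)
  step 15: ref 2 -> HIT, frames=[2,4] (faults so far: 5)
  Optimal total faults: 5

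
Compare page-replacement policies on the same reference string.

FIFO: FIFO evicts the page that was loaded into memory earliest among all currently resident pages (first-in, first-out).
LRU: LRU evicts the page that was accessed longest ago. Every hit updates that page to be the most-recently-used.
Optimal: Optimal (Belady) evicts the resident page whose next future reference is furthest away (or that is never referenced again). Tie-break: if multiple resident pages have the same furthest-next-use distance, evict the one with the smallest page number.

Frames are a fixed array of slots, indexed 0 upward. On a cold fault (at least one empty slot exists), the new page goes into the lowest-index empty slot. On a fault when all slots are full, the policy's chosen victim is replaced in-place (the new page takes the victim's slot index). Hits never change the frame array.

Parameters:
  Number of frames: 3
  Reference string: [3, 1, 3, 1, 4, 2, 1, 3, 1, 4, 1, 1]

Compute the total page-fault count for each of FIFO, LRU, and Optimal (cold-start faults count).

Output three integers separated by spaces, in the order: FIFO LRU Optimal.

Answer: 7 6 5

Derivation:
--- FIFO ---
  step 0: ref 3 -> FAULT, frames=[3,-,-] (faults so far: 1)
  step 1: ref 1 -> FAULT, frames=[3,1,-] (faults so far: 2)
  step 2: ref 3 -> HIT, frames=[3,1,-] (faults so far: 2)
  step 3: ref 1 -> HIT, frames=[3,1,-] (faults so far: 2)
  step 4: ref 4 -> FAULT, frames=[3,1,4] (faults so far: 3)
  step 5: ref 2 -> FAULT, evict 3, frames=[2,1,4] (faults so far: 4)
  step 6: ref 1 -> HIT, frames=[2,1,4] (faults so far: 4)
  step 7: ref 3 -> FAULT, evict 1, frames=[2,3,4] (faults so far: 5)
  step 8: ref 1 -> FAULT, evict 4, frames=[2,3,1] (faults so far: 6)
  step 9: ref 4 -> FAULT, evict 2, frames=[4,3,1] (faults so far: 7)
  step 10: ref 1 -> HIT, frames=[4,3,1] (faults so far: 7)
  step 11: ref 1 -> HIT, frames=[4,3,1] (faults so far: 7)
  FIFO total faults: 7
--- LRU ---
  step 0: ref 3 -> FAULT, frames=[3,-,-] (faults so far: 1)
  step 1: ref 1 -> FAULT, frames=[3,1,-] (faults so far: 2)
  step 2: ref 3 -> HIT, frames=[3,1,-] (faults so far: 2)
  step 3: ref 1 -> HIT, frames=[3,1,-] (faults so far: 2)
  step 4: ref 4 -> FAULT, frames=[3,1,4] (faults so far: 3)
  step 5: ref 2 -> FAULT, evict 3, frames=[2,1,4] (faults so far: 4)
  step 6: ref 1 -> HIT, frames=[2,1,4] (faults so far: 4)
  step 7: ref 3 -> FAULT, evict 4, frames=[2,1,3] (faults so far: 5)
  step 8: ref 1 -> HIT, frames=[2,1,3] (faults so far: 5)
  step 9: ref 4 -> FAULT, evict 2, frames=[4,1,3] (faults so far: 6)
  step 10: ref 1 -> HIT, frames=[4,1,3] (faults so far: 6)
  step 11: ref 1 -> HIT, frames=[4,1,3] (faults so far: 6)
  LRU total faults: 6
--- Optimal ---
  step 0: ref 3 -> FAULT, frames=[3,-,-] (faults so far: 1)
  step 1: ref 1 -> FAULT, frames=[3,1,-] (faults so far: 2)
  step 2: ref 3 -> HIT, frames=[3,1,-] (faults so far: 2)
  step 3: ref 1 -> HIT, frames=[3,1,-] (faults so far: 2)
  step 4: ref 4 -> FAULT, frames=[3,1,4] (faults so far: 3)
  step 5: ref 2 -> FAULT, evict 4, frames=[3,1,2] (faults so far: 4)
  step 6: ref 1 -> HIT, frames=[3,1,2] (faults so far: 4)
  step 7: ref 3 -> HIT, frames=[3,1,2] (faults so far: 4)
  step 8: ref 1 -> HIT, frames=[3,1,2] (faults so far: 4)
  step 9: ref 4 -> FAULT, evict 2, frames=[3,1,4] (faults so far: 5)
  step 10: ref 1 -> HIT, frames=[3,1,4] (faults so far: 5)
  step 11: ref 1 -> HIT, frames=[3,1,4] (faults so far: 5)
  Optimal total faults: 5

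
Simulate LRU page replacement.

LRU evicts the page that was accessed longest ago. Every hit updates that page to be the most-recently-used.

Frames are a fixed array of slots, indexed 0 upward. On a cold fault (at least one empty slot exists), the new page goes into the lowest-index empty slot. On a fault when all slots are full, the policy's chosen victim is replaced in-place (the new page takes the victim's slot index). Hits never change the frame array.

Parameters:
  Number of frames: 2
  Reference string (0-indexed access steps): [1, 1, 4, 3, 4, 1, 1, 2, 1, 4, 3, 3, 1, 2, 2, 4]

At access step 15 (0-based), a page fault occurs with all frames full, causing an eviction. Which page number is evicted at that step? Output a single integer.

Answer: 1

Derivation:
Step 0: ref 1 -> FAULT, frames=[1,-]
Step 1: ref 1 -> HIT, frames=[1,-]
Step 2: ref 4 -> FAULT, frames=[1,4]
Step 3: ref 3 -> FAULT, evict 1, frames=[3,4]
Step 4: ref 4 -> HIT, frames=[3,4]
Step 5: ref 1 -> FAULT, evict 3, frames=[1,4]
Step 6: ref 1 -> HIT, frames=[1,4]
Step 7: ref 2 -> FAULT, evict 4, frames=[1,2]
Step 8: ref 1 -> HIT, frames=[1,2]
Step 9: ref 4 -> FAULT, evict 2, frames=[1,4]
Step 10: ref 3 -> FAULT, evict 1, frames=[3,4]
Step 11: ref 3 -> HIT, frames=[3,4]
Step 12: ref 1 -> FAULT, evict 4, frames=[3,1]
Step 13: ref 2 -> FAULT, evict 3, frames=[2,1]
Step 14: ref 2 -> HIT, frames=[2,1]
Step 15: ref 4 -> FAULT, evict 1, frames=[2,4]
At step 15: evicted page 1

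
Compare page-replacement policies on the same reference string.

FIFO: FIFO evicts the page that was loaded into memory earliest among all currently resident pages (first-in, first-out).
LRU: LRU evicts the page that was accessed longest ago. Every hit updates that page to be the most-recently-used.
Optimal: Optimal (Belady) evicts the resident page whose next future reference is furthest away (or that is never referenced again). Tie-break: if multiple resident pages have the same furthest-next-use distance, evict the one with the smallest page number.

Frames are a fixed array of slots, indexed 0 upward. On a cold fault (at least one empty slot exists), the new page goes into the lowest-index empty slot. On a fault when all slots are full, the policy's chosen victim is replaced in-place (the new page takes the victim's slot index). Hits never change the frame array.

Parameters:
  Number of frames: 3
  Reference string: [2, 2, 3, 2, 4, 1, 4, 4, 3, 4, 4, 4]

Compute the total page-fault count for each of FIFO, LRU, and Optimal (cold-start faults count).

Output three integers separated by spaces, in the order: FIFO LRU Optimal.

--- FIFO ---
  step 0: ref 2 -> FAULT, frames=[2,-,-] (faults so far: 1)
  step 1: ref 2 -> HIT, frames=[2,-,-] (faults so far: 1)
  step 2: ref 3 -> FAULT, frames=[2,3,-] (faults so far: 2)
  step 3: ref 2 -> HIT, frames=[2,3,-] (faults so far: 2)
  step 4: ref 4 -> FAULT, frames=[2,3,4] (faults so far: 3)
  step 5: ref 1 -> FAULT, evict 2, frames=[1,3,4] (faults so far: 4)
  step 6: ref 4 -> HIT, frames=[1,3,4] (faults so far: 4)
  step 7: ref 4 -> HIT, frames=[1,3,4] (faults so far: 4)
  step 8: ref 3 -> HIT, frames=[1,3,4] (faults so far: 4)
  step 9: ref 4 -> HIT, frames=[1,3,4] (faults so far: 4)
  step 10: ref 4 -> HIT, frames=[1,3,4] (faults so far: 4)
  step 11: ref 4 -> HIT, frames=[1,3,4] (faults so far: 4)
  FIFO total faults: 4
--- LRU ---
  step 0: ref 2 -> FAULT, frames=[2,-,-] (faults so far: 1)
  step 1: ref 2 -> HIT, frames=[2,-,-] (faults so far: 1)
  step 2: ref 3 -> FAULT, frames=[2,3,-] (faults so far: 2)
  step 3: ref 2 -> HIT, frames=[2,3,-] (faults so far: 2)
  step 4: ref 4 -> FAULT, frames=[2,3,4] (faults so far: 3)
  step 5: ref 1 -> FAULT, evict 3, frames=[2,1,4] (faults so far: 4)
  step 6: ref 4 -> HIT, frames=[2,1,4] (faults so far: 4)
  step 7: ref 4 -> HIT, frames=[2,1,4] (faults so far: 4)
  step 8: ref 3 -> FAULT, evict 2, frames=[3,1,4] (faults so far: 5)
  step 9: ref 4 -> HIT, frames=[3,1,4] (faults so far: 5)
  step 10: ref 4 -> HIT, frames=[3,1,4] (faults so far: 5)
  step 11: ref 4 -> HIT, frames=[3,1,4] (faults so far: 5)
  LRU total faults: 5
--- Optimal ---
  step 0: ref 2 -> FAULT, frames=[2,-,-] (faults so far: 1)
  step 1: ref 2 -> HIT, frames=[2,-,-] (faults so far: 1)
  step 2: ref 3 -> FAULT, frames=[2,3,-] (faults so far: 2)
  step 3: ref 2 -> HIT, frames=[2,3,-] (faults so far: 2)
  step 4: ref 4 -> FAULT, frames=[2,3,4] (faults so far: 3)
  step 5: ref 1 -> FAULT, evict 2, frames=[1,3,4] (faults so far: 4)
  step 6: ref 4 -> HIT, frames=[1,3,4] (faults so far: 4)
  step 7: ref 4 -> HIT, frames=[1,3,4] (faults so far: 4)
  step 8: ref 3 -> HIT, frames=[1,3,4] (faults so far: 4)
  step 9: ref 4 -> HIT, frames=[1,3,4] (faults so far: 4)
  step 10: ref 4 -> HIT, frames=[1,3,4] (faults so far: 4)
  step 11: ref 4 -> HIT, frames=[1,3,4] (faults so far: 4)
  Optimal total faults: 4

Answer: 4 5 4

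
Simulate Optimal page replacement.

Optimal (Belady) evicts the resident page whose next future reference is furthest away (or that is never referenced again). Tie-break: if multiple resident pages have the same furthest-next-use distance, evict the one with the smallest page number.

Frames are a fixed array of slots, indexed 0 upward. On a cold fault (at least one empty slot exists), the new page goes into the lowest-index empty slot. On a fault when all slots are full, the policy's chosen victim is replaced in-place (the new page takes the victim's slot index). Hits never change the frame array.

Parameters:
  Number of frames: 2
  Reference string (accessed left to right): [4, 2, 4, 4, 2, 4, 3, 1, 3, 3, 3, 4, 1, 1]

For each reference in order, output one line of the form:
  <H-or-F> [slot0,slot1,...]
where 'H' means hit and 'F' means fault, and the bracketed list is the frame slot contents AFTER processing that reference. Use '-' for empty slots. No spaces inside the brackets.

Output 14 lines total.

F [4,-]
F [4,2]
H [4,2]
H [4,2]
H [4,2]
H [4,2]
F [4,3]
F [1,3]
H [1,3]
H [1,3]
H [1,3]
F [1,4]
H [1,4]
H [1,4]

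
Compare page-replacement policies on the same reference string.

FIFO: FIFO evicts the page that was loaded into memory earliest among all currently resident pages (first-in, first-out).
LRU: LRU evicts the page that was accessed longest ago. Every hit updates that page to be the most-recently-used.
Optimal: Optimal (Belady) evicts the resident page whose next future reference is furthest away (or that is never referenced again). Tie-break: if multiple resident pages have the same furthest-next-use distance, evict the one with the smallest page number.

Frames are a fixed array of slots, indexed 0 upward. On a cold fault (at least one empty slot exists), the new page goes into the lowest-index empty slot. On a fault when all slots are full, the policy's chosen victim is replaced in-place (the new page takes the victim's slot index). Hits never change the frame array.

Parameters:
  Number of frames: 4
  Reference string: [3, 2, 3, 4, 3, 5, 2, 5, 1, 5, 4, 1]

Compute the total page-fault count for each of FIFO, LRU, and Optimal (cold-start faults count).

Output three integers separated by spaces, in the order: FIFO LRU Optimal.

Answer: 5 6 5

Derivation:
--- FIFO ---
  step 0: ref 3 -> FAULT, frames=[3,-,-,-] (faults so far: 1)
  step 1: ref 2 -> FAULT, frames=[3,2,-,-] (faults so far: 2)
  step 2: ref 3 -> HIT, frames=[3,2,-,-] (faults so far: 2)
  step 3: ref 4 -> FAULT, frames=[3,2,4,-] (faults so far: 3)
  step 4: ref 3 -> HIT, frames=[3,2,4,-] (faults so far: 3)
  step 5: ref 5 -> FAULT, frames=[3,2,4,5] (faults so far: 4)
  step 6: ref 2 -> HIT, frames=[3,2,4,5] (faults so far: 4)
  step 7: ref 5 -> HIT, frames=[3,2,4,5] (faults so far: 4)
  step 8: ref 1 -> FAULT, evict 3, frames=[1,2,4,5] (faults so far: 5)
  step 9: ref 5 -> HIT, frames=[1,2,4,5] (faults so far: 5)
  step 10: ref 4 -> HIT, frames=[1,2,4,5] (faults so far: 5)
  step 11: ref 1 -> HIT, frames=[1,2,4,5] (faults so far: 5)
  FIFO total faults: 5
--- LRU ---
  step 0: ref 3 -> FAULT, frames=[3,-,-,-] (faults so far: 1)
  step 1: ref 2 -> FAULT, frames=[3,2,-,-] (faults so far: 2)
  step 2: ref 3 -> HIT, frames=[3,2,-,-] (faults so far: 2)
  step 3: ref 4 -> FAULT, frames=[3,2,4,-] (faults so far: 3)
  step 4: ref 3 -> HIT, frames=[3,2,4,-] (faults so far: 3)
  step 5: ref 5 -> FAULT, frames=[3,2,4,5] (faults so far: 4)
  step 6: ref 2 -> HIT, frames=[3,2,4,5] (faults so far: 4)
  step 7: ref 5 -> HIT, frames=[3,2,4,5] (faults so far: 4)
  step 8: ref 1 -> FAULT, evict 4, frames=[3,2,1,5] (faults so far: 5)
  step 9: ref 5 -> HIT, frames=[3,2,1,5] (faults so far: 5)
  step 10: ref 4 -> FAULT, evict 3, frames=[4,2,1,5] (faults so far: 6)
  step 11: ref 1 -> HIT, frames=[4,2,1,5] (faults so far: 6)
  LRU total faults: 6
--- Optimal ---
  step 0: ref 3 -> FAULT, frames=[3,-,-,-] (faults so far: 1)
  step 1: ref 2 -> FAULT, frames=[3,2,-,-] (faults so far: 2)
  step 2: ref 3 -> HIT, frames=[3,2,-,-] (faults so far: 2)
  step 3: ref 4 -> FAULT, frames=[3,2,4,-] (faults so far: 3)
  step 4: ref 3 -> HIT, frames=[3,2,4,-] (faults so far: 3)
  step 5: ref 5 -> FAULT, frames=[3,2,4,5] (faults so far: 4)
  step 6: ref 2 -> HIT, frames=[3,2,4,5] (faults so far: 4)
  step 7: ref 5 -> HIT, frames=[3,2,4,5] (faults so far: 4)
  step 8: ref 1 -> FAULT, evict 2, frames=[3,1,4,5] (faults so far: 5)
  step 9: ref 5 -> HIT, frames=[3,1,4,5] (faults so far: 5)
  step 10: ref 4 -> HIT, frames=[3,1,4,5] (faults so far: 5)
  step 11: ref 1 -> HIT, frames=[3,1,4,5] (faults so far: 5)
  Optimal total faults: 5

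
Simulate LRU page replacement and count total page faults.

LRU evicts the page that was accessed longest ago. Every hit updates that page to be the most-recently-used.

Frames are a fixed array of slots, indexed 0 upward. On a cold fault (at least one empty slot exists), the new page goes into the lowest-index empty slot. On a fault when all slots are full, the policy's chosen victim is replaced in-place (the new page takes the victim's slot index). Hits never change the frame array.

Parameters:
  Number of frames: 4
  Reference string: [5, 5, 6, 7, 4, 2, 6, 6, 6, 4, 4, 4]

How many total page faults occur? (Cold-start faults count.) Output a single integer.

Answer: 5

Derivation:
Step 0: ref 5 → FAULT, frames=[5,-,-,-]
Step 1: ref 5 → HIT, frames=[5,-,-,-]
Step 2: ref 6 → FAULT, frames=[5,6,-,-]
Step 3: ref 7 → FAULT, frames=[5,6,7,-]
Step 4: ref 4 → FAULT, frames=[5,6,7,4]
Step 5: ref 2 → FAULT (evict 5), frames=[2,6,7,4]
Step 6: ref 6 → HIT, frames=[2,6,7,4]
Step 7: ref 6 → HIT, frames=[2,6,7,4]
Step 8: ref 6 → HIT, frames=[2,6,7,4]
Step 9: ref 4 → HIT, frames=[2,6,7,4]
Step 10: ref 4 → HIT, frames=[2,6,7,4]
Step 11: ref 4 → HIT, frames=[2,6,7,4]
Total faults: 5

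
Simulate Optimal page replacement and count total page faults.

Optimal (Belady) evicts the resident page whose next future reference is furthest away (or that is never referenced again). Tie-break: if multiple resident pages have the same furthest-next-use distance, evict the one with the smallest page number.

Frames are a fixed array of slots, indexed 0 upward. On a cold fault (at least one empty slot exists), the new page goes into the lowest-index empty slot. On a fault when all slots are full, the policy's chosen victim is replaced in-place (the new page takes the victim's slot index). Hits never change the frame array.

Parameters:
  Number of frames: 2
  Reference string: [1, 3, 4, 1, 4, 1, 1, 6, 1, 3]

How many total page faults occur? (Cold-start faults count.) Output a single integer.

Answer: 5

Derivation:
Step 0: ref 1 → FAULT, frames=[1,-]
Step 1: ref 3 → FAULT, frames=[1,3]
Step 2: ref 4 → FAULT (evict 3), frames=[1,4]
Step 3: ref 1 → HIT, frames=[1,4]
Step 4: ref 4 → HIT, frames=[1,4]
Step 5: ref 1 → HIT, frames=[1,4]
Step 6: ref 1 → HIT, frames=[1,4]
Step 7: ref 6 → FAULT (evict 4), frames=[1,6]
Step 8: ref 1 → HIT, frames=[1,6]
Step 9: ref 3 → FAULT (evict 1), frames=[3,6]
Total faults: 5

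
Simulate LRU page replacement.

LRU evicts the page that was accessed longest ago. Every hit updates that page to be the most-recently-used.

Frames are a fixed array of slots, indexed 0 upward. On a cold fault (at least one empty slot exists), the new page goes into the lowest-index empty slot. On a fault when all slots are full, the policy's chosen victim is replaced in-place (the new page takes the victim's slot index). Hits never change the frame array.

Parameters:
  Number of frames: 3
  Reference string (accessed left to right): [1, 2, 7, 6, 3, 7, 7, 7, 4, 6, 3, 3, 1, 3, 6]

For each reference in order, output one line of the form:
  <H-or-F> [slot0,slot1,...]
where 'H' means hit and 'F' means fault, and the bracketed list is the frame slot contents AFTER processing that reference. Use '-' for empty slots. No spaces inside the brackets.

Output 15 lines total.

F [1,-,-]
F [1,2,-]
F [1,2,7]
F [6,2,7]
F [6,3,7]
H [6,3,7]
H [6,3,7]
H [6,3,7]
F [4,3,7]
F [4,6,7]
F [4,6,3]
H [4,6,3]
F [1,6,3]
H [1,6,3]
H [1,6,3]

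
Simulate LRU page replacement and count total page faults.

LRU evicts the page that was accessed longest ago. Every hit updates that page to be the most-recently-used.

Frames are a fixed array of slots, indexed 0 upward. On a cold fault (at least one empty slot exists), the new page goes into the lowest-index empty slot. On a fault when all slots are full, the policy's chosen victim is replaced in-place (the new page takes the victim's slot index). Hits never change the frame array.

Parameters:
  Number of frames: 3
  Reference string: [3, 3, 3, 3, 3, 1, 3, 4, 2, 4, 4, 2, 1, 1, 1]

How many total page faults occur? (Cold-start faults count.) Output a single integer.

Step 0: ref 3 → FAULT, frames=[3,-,-]
Step 1: ref 3 → HIT, frames=[3,-,-]
Step 2: ref 3 → HIT, frames=[3,-,-]
Step 3: ref 3 → HIT, frames=[3,-,-]
Step 4: ref 3 → HIT, frames=[3,-,-]
Step 5: ref 1 → FAULT, frames=[3,1,-]
Step 6: ref 3 → HIT, frames=[3,1,-]
Step 7: ref 4 → FAULT, frames=[3,1,4]
Step 8: ref 2 → FAULT (evict 1), frames=[3,2,4]
Step 9: ref 4 → HIT, frames=[3,2,4]
Step 10: ref 4 → HIT, frames=[3,2,4]
Step 11: ref 2 → HIT, frames=[3,2,4]
Step 12: ref 1 → FAULT (evict 3), frames=[1,2,4]
Step 13: ref 1 → HIT, frames=[1,2,4]
Step 14: ref 1 → HIT, frames=[1,2,4]
Total faults: 5

Answer: 5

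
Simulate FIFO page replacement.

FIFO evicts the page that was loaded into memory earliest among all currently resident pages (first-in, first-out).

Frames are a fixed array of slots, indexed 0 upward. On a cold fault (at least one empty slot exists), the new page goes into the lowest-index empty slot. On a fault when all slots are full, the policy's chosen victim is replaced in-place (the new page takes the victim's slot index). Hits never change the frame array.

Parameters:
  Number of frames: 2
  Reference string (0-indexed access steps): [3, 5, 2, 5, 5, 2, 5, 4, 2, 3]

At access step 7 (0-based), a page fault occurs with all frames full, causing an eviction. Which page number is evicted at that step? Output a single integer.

Step 0: ref 3 -> FAULT, frames=[3,-]
Step 1: ref 5 -> FAULT, frames=[3,5]
Step 2: ref 2 -> FAULT, evict 3, frames=[2,5]
Step 3: ref 5 -> HIT, frames=[2,5]
Step 4: ref 5 -> HIT, frames=[2,5]
Step 5: ref 2 -> HIT, frames=[2,5]
Step 6: ref 5 -> HIT, frames=[2,5]
Step 7: ref 4 -> FAULT, evict 5, frames=[2,4]
At step 7: evicted page 5

Answer: 5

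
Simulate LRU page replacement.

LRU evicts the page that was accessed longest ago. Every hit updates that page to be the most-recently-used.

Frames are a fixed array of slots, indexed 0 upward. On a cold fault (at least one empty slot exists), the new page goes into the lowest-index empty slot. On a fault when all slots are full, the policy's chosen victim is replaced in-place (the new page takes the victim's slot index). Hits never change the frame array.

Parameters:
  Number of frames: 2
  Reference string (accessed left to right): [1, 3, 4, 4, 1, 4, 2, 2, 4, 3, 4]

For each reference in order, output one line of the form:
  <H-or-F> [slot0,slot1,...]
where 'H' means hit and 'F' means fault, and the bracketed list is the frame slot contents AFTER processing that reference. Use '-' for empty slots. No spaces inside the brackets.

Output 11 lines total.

F [1,-]
F [1,3]
F [4,3]
H [4,3]
F [4,1]
H [4,1]
F [4,2]
H [4,2]
H [4,2]
F [4,3]
H [4,3]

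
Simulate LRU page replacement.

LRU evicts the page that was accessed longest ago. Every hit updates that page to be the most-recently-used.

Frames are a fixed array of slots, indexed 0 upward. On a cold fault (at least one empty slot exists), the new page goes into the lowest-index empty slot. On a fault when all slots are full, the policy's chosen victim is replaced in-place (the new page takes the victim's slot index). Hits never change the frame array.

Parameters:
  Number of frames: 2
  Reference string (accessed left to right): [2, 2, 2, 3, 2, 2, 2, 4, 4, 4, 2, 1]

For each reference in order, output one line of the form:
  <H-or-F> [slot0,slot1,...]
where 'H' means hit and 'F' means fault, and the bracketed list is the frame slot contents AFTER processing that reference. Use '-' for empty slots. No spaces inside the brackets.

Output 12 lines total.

F [2,-]
H [2,-]
H [2,-]
F [2,3]
H [2,3]
H [2,3]
H [2,3]
F [2,4]
H [2,4]
H [2,4]
H [2,4]
F [2,1]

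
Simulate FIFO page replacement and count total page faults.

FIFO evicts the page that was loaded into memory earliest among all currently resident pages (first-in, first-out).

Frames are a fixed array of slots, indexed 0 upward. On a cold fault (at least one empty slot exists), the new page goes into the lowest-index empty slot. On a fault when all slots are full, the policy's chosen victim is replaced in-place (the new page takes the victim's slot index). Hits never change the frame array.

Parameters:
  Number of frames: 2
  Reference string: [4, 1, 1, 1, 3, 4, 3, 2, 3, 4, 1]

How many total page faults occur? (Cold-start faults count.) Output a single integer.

Answer: 8

Derivation:
Step 0: ref 4 → FAULT, frames=[4,-]
Step 1: ref 1 → FAULT, frames=[4,1]
Step 2: ref 1 → HIT, frames=[4,1]
Step 3: ref 1 → HIT, frames=[4,1]
Step 4: ref 3 → FAULT (evict 4), frames=[3,1]
Step 5: ref 4 → FAULT (evict 1), frames=[3,4]
Step 6: ref 3 → HIT, frames=[3,4]
Step 7: ref 2 → FAULT (evict 3), frames=[2,4]
Step 8: ref 3 → FAULT (evict 4), frames=[2,3]
Step 9: ref 4 → FAULT (evict 2), frames=[4,3]
Step 10: ref 1 → FAULT (evict 3), frames=[4,1]
Total faults: 8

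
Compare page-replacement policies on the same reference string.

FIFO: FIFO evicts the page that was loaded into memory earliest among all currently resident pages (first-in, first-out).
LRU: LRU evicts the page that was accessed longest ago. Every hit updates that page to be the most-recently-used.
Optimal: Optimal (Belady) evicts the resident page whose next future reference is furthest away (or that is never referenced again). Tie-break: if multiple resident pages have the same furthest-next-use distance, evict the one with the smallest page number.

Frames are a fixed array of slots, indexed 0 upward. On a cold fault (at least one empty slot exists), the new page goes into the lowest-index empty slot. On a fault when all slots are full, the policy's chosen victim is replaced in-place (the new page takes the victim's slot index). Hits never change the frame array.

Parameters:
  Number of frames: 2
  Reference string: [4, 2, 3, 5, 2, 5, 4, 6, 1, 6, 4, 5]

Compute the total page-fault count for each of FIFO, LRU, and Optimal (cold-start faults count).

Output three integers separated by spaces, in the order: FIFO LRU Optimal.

Answer: 10 10 9

Derivation:
--- FIFO ---
  step 0: ref 4 -> FAULT, frames=[4,-] (faults so far: 1)
  step 1: ref 2 -> FAULT, frames=[4,2] (faults so far: 2)
  step 2: ref 3 -> FAULT, evict 4, frames=[3,2] (faults so far: 3)
  step 3: ref 5 -> FAULT, evict 2, frames=[3,5] (faults so far: 4)
  step 4: ref 2 -> FAULT, evict 3, frames=[2,5] (faults so far: 5)
  step 5: ref 5 -> HIT, frames=[2,5] (faults so far: 5)
  step 6: ref 4 -> FAULT, evict 5, frames=[2,4] (faults so far: 6)
  step 7: ref 6 -> FAULT, evict 2, frames=[6,4] (faults so far: 7)
  step 8: ref 1 -> FAULT, evict 4, frames=[6,1] (faults so far: 8)
  step 9: ref 6 -> HIT, frames=[6,1] (faults so far: 8)
  step 10: ref 4 -> FAULT, evict 6, frames=[4,1] (faults so far: 9)
  step 11: ref 5 -> FAULT, evict 1, frames=[4,5] (faults so far: 10)
  FIFO total faults: 10
--- LRU ---
  step 0: ref 4 -> FAULT, frames=[4,-] (faults so far: 1)
  step 1: ref 2 -> FAULT, frames=[4,2] (faults so far: 2)
  step 2: ref 3 -> FAULT, evict 4, frames=[3,2] (faults so far: 3)
  step 3: ref 5 -> FAULT, evict 2, frames=[3,5] (faults so far: 4)
  step 4: ref 2 -> FAULT, evict 3, frames=[2,5] (faults so far: 5)
  step 5: ref 5 -> HIT, frames=[2,5] (faults so far: 5)
  step 6: ref 4 -> FAULT, evict 2, frames=[4,5] (faults so far: 6)
  step 7: ref 6 -> FAULT, evict 5, frames=[4,6] (faults so far: 7)
  step 8: ref 1 -> FAULT, evict 4, frames=[1,6] (faults so far: 8)
  step 9: ref 6 -> HIT, frames=[1,6] (faults so far: 8)
  step 10: ref 4 -> FAULT, evict 1, frames=[4,6] (faults so far: 9)
  step 11: ref 5 -> FAULT, evict 6, frames=[4,5] (faults so far: 10)
  LRU total faults: 10
--- Optimal ---
  step 0: ref 4 -> FAULT, frames=[4,-] (faults so far: 1)
  step 1: ref 2 -> FAULT, frames=[4,2] (faults so far: 2)
  step 2: ref 3 -> FAULT, evict 4, frames=[3,2] (faults so far: 3)
  step 3: ref 5 -> FAULT, evict 3, frames=[5,2] (faults so far: 4)
  step 4: ref 2 -> HIT, frames=[5,2] (faults so far: 4)
  step 5: ref 5 -> HIT, frames=[5,2] (faults so far: 4)
  step 6: ref 4 -> FAULT, evict 2, frames=[5,4] (faults so far: 5)
  step 7: ref 6 -> FAULT, evict 5, frames=[6,4] (faults so far: 6)
  step 8: ref 1 -> FAULT, evict 4, frames=[6,1] (faults so far: 7)
  step 9: ref 6 -> HIT, frames=[6,1] (faults so far: 7)
  step 10: ref 4 -> FAULT, evict 1, frames=[6,4] (faults so far: 8)
  step 11: ref 5 -> FAULT, evict 4, frames=[6,5] (faults so far: 9)
  Optimal total faults: 9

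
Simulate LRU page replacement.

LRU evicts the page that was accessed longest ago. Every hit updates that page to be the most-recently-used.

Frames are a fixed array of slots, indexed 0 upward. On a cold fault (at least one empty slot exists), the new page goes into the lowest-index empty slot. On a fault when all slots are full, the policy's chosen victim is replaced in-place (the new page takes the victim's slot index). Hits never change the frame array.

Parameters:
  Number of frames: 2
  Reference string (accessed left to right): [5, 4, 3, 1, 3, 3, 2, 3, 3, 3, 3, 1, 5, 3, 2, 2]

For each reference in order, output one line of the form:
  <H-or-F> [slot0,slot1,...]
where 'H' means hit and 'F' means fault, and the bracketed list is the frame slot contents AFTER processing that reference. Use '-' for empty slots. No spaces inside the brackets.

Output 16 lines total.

F [5,-]
F [5,4]
F [3,4]
F [3,1]
H [3,1]
H [3,1]
F [3,2]
H [3,2]
H [3,2]
H [3,2]
H [3,2]
F [3,1]
F [5,1]
F [5,3]
F [2,3]
H [2,3]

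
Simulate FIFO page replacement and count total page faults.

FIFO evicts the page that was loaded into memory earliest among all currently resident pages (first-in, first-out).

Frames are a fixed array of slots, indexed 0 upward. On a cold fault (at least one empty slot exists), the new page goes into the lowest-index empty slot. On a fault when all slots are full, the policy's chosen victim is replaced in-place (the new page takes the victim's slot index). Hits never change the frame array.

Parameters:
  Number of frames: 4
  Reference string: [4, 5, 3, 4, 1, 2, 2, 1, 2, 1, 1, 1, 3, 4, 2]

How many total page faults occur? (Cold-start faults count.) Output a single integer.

Step 0: ref 4 → FAULT, frames=[4,-,-,-]
Step 1: ref 5 → FAULT, frames=[4,5,-,-]
Step 2: ref 3 → FAULT, frames=[4,5,3,-]
Step 3: ref 4 → HIT, frames=[4,5,3,-]
Step 4: ref 1 → FAULT, frames=[4,5,3,1]
Step 5: ref 2 → FAULT (evict 4), frames=[2,5,3,1]
Step 6: ref 2 → HIT, frames=[2,5,3,1]
Step 7: ref 1 → HIT, frames=[2,5,3,1]
Step 8: ref 2 → HIT, frames=[2,5,3,1]
Step 9: ref 1 → HIT, frames=[2,5,3,1]
Step 10: ref 1 → HIT, frames=[2,5,3,1]
Step 11: ref 1 → HIT, frames=[2,5,3,1]
Step 12: ref 3 → HIT, frames=[2,5,3,1]
Step 13: ref 4 → FAULT (evict 5), frames=[2,4,3,1]
Step 14: ref 2 → HIT, frames=[2,4,3,1]
Total faults: 6

Answer: 6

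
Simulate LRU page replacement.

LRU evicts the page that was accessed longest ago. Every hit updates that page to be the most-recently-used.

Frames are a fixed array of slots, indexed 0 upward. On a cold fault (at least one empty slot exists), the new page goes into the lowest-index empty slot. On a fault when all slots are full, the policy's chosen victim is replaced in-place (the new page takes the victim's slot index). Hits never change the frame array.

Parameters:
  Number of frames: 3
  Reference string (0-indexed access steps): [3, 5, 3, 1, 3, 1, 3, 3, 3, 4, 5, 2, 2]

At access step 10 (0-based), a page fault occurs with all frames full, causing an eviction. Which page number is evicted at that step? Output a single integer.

Step 0: ref 3 -> FAULT, frames=[3,-,-]
Step 1: ref 5 -> FAULT, frames=[3,5,-]
Step 2: ref 3 -> HIT, frames=[3,5,-]
Step 3: ref 1 -> FAULT, frames=[3,5,1]
Step 4: ref 3 -> HIT, frames=[3,5,1]
Step 5: ref 1 -> HIT, frames=[3,5,1]
Step 6: ref 3 -> HIT, frames=[3,5,1]
Step 7: ref 3 -> HIT, frames=[3,5,1]
Step 8: ref 3 -> HIT, frames=[3,5,1]
Step 9: ref 4 -> FAULT, evict 5, frames=[3,4,1]
Step 10: ref 5 -> FAULT, evict 1, frames=[3,4,5]
At step 10: evicted page 1

Answer: 1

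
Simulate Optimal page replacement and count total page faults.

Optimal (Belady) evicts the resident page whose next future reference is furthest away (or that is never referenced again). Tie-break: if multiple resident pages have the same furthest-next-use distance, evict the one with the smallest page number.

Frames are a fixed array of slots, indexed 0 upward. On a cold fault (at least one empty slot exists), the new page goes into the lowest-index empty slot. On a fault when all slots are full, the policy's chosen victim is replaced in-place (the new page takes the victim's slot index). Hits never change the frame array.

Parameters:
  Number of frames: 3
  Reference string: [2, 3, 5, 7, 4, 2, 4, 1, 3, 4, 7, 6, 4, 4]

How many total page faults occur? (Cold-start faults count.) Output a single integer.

Answer: 8

Derivation:
Step 0: ref 2 → FAULT, frames=[2,-,-]
Step 1: ref 3 → FAULT, frames=[2,3,-]
Step 2: ref 5 → FAULT, frames=[2,3,5]
Step 3: ref 7 → FAULT (evict 5), frames=[2,3,7]
Step 4: ref 4 → FAULT (evict 7), frames=[2,3,4]
Step 5: ref 2 → HIT, frames=[2,3,4]
Step 6: ref 4 → HIT, frames=[2,3,4]
Step 7: ref 1 → FAULT (evict 2), frames=[1,3,4]
Step 8: ref 3 → HIT, frames=[1,3,4]
Step 9: ref 4 → HIT, frames=[1,3,4]
Step 10: ref 7 → FAULT (evict 1), frames=[7,3,4]
Step 11: ref 6 → FAULT (evict 3), frames=[7,6,4]
Step 12: ref 4 → HIT, frames=[7,6,4]
Step 13: ref 4 → HIT, frames=[7,6,4]
Total faults: 8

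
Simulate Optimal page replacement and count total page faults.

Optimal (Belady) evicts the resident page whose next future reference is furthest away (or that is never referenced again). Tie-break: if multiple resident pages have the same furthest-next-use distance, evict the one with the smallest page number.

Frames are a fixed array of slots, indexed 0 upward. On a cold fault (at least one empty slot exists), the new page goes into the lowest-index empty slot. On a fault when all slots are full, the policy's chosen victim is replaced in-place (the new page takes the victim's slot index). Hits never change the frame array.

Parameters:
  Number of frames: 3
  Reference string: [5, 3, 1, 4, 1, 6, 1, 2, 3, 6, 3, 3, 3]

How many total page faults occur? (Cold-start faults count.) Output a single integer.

Answer: 6

Derivation:
Step 0: ref 5 → FAULT, frames=[5,-,-]
Step 1: ref 3 → FAULT, frames=[5,3,-]
Step 2: ref 1 → FAULT, frames=[5,3,1]
Step 3: ref 4 → FAULT (evict 5), frames=[4,3,1]
Step 4: ref 1 → HIT, frames=[4,3,1]
Step 5: ref 6 → FAULT (evict 4), frames=[6,3,1]
Step 6: ref 1 → HIT, frames=[6,3,1]
Step 7: ref 2 → FAULT (evict 1), frames=[6,3,2]
Step 8: ref 3 → HIT, frames=[6,3,2]
Step 9: ref 6 → HIT, frames=[6,3,2]
Step 10: ref 3 → HIT, frames=[6,3,2]
Step 11: ref 3 → HIT, frames=[6,3,2]
Step 12: ref 3 → HIT, frames=[6,3,2]
Total faults: 6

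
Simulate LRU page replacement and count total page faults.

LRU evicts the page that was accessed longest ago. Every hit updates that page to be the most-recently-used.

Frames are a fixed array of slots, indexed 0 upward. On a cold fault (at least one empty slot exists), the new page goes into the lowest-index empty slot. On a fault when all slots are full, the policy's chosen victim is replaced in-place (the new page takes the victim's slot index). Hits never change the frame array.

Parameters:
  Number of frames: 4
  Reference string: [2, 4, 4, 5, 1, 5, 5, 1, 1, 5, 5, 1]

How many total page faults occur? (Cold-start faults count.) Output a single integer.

Step 0: ref 2 → FAULT, frames=[2,-,-,-]
Step 1: ref 4 → FAULT, frames=[2,4,-,-]
Step 2: ref 4 → HIT, frames=[2,4,-,-]
Step 3: ref 5 → FAULT, frames=[2,4,5,-]
Step 4: ref 1 → FAULT, frames=[2,4,5,1]
Step 5: ref 5 → HIT, frames=[2,4,5,1]
Step 6: ref 5 → HIT, frames=[2,4,5,1]
Step 7: ref 1 → HIT, frames=[2,4,5,1]
Step 8: ref 1 → HIT, frames=[2,4,5,1]
Step 9: ref 5 → HIT, frames=[2,4,5,1]
Step 10: ref 5 → HIT, frames=[2,4,5,1]
Step 11: ref 1 → HIT, frames=[2,4,5,1]
Total faults: 4

Answer: 4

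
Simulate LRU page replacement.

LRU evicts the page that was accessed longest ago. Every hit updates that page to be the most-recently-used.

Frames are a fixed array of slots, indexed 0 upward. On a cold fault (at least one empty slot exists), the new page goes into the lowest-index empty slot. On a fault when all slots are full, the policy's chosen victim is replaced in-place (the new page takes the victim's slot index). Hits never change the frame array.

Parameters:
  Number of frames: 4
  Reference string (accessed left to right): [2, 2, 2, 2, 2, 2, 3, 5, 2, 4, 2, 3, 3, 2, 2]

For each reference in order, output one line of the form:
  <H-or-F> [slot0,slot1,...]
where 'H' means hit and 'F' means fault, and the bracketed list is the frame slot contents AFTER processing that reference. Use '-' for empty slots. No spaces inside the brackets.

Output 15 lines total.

F [2,-,-,-]
H [2,-,-,-]
H [2,-,-,-]
H [2,-,-,-]
H [2,-,-,-]
H [2,-,-,-]
F [2,3,-,-]
F [2,3,5,-]
H [2,3,5,-]
F [2,3,5,4]
H [2,3,5,4]
H [2,3,5,4]
H [2,3,5,4]
H [2,3,5,4]
H [2,3,5,4]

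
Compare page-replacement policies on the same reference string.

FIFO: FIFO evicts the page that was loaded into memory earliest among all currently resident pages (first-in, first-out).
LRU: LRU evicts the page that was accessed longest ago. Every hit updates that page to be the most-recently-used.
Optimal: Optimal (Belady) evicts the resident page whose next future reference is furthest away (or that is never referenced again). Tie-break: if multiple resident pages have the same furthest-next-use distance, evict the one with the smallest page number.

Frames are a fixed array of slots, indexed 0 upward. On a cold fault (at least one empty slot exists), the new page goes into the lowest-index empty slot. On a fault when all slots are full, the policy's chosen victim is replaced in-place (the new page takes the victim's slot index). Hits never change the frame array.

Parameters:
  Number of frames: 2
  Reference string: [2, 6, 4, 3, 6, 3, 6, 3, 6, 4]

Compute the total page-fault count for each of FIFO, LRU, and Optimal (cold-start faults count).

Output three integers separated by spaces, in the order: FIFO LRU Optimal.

Answer: 6 6 5

Derivation:
--- FIFO ---
  step 0: ref 2 -> FAULT, frames=[2,-] (faults so far: 1)
  step 1: ref 6 -> FAULT, frames=[2,6] (faults so far: 2)
  step 2: ref 4 -> FAULT, evict 2, frames=[4,6] (faults so far: 3)
  step 3: ref 3 -> FAULT, evict 6, frames=[4,3] (faults so far: 4)
  step 4: ref 6 -> FAULT, evict 4, frames=[6,3] (faults so far: 5)
  step 5: ref 3 -> HIT, frames=[6,3] (faults so far: 5)
  step 6: ref 6 -> HIT, frames=[6,3] (faults so far: 5)
  step 7: ref 3 -> HIT, frames=[6,3] (faults so far: 5)
  step 8: ref 6 -> HIT, frames=[6,3] (faults so far: 5)
  step 9: ref 4 -> FAULT, evict 3, frames=[6,4] (faults so far: 6)
  FIFO total faults: 6
--- LRU ---
  step 0: ref 2 -> FAULT, frames=[2,-] (faults so far: 1)
  step 1: ref 6 -> FAULT, frames=[2,6] (faults so far: 2)
  step 2: ref 4 -> FAULT, evict 2, frames=[4,6] (faults so far: 3)
  step 3: ref 3 -> FAULT, evict 6, frames=[4,3] (faults so far: 4)
  step 4: ref 6 -> FAULT, evict 4, frames=[6,3] (faults so far: 5)
  step 5: ref 3 -> HIT, frames=[6,3] (faults so far: 5)
  step 6: ref 6 -> HIT, frames=[6,3] (faults so far: 5)
  step 7: ref 3 -> HIT, frames=[6,3] (faults so far: 5)
  step 8: ref 6 -> HIT, frames=[6,3] (faults so far: 5)
  step 9: ref 4 -> FAULT, evict 3, frames=[6,4] (faults so far: 6)
  LRU total faults: 6
--- Optimal ---
  step 0: ref 2 -> FAULT, frames=[2,-] (faults so far: 1)
  step 1: ref 6 -> FAULT, frames=[2,6] (faults so far: 2)
  step 2: ref 4 -> FAULT, evict 2, frames=[4,6] (faults so far: 3)
  step 3: ref 3 -> FAULT, evict 4, frames=[3,6] (faults so far: 4)
  step 4: ref 6 -> HIT, frames=[3,6] (faults so far: 4)
  step 5: ref 3 -> HIT, frames=[3,6] (faults so far: 4)
  step 6: ref 6 -> HIT, frames=[3,6] (faults so far: 4)
  step 7: ref 3 -> HIT, frames=[3,6] (faults so far: 4)
  step 8: ref 6 -> HIT, frames=[3,6] (faults so far: 4)
  step 9: ref 4 -> FAULT, evict 3, frames=[4,6] (faults so far: 5)
  Optimal total faults: 5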